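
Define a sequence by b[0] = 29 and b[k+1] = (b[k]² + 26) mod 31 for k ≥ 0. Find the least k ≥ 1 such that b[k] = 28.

5

Computing terms: b[0] = 29,  b[1] = 30,  b[2] = 27,  b[3] = 11,  b[4] = 23,  b[5] = 28,  b[6] = 4,  b[7] = 11.
Since b[7] = b[3] = 11, the sequence is eventually periodic: after a pre-period of length 3 it cycles with period 4.
The value 28 first appears (with k ≥ 1) at b[5].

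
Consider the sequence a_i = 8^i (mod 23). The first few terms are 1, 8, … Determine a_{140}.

4

We have a_0 = 1; a_1 = 8; a_2 = 18; a_3 = 6; a_4 = 2; a_5 = 16; a_6 = 13; a_7 = 12; a_8 = 4; a_9 = 9; a_{10} = 3; a_{11} = 1.
Since a_{11} = a_0 = 1, the sequence is periodic with period 11.
(140 - 0) mod 11 = 8, so a_{140} = a_8 = 4.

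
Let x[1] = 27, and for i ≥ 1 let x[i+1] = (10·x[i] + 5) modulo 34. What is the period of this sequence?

x[1] = 27; x[2] = 3; x[3] = 1; x[4] = 15; x[5] = 19; x[6] = 25; x[7] = 17; x[8] = 5; x[9] = 21; x[10] = 11; x[11] = 13; x[12] = 33; x[13] = 29; x[14] = 23; x[15] = 31; x[16] = 9; x[17] = 27.
The sequence repeats with period 16.

16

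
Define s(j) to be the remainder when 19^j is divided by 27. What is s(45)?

We have s(1) = 19,  s(2) = 10,  s(3) = 1,  s(4) = 19.
The sequence repeats with period 3.
So s(45) = s(1 + ((45-1) mod 3)) = s(3) = 1.

1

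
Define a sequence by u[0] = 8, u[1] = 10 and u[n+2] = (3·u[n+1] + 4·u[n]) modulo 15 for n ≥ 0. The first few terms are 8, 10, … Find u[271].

10

u[0] = 8,  u[1] = 10,  u[2] = 2,  u[3] = 1,  u[4] = 11,  u[5] = 7,  u[6] = 5,  u[7] = 13,  u[8] = 14,  u[9] = 4,  u[10] = 8,  u[11] = 10.
Since (u[10], u[11]) = (u[0], u[1]) = (8, 10) (two consecutive terms determine the rest), the sequence is periodic with period 10.
So u[271] = u[0 + ((271-0) mod 10)] = u[1] = 10.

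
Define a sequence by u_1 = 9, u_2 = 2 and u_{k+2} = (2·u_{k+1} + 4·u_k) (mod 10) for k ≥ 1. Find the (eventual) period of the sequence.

5

u_1 = 9; u_2 = 2; u_3 = 0; u_4 = 8; u_5 = 6; u_6 = 4; u_7 = 2; u_8 = 0.
Since (u_7, u_8) = (u_2, u_3) = (2, 0) (two consecutive terms determine the rest), the sequence is eventually periodic: after a pre-period of length 1 it cycles with period 5.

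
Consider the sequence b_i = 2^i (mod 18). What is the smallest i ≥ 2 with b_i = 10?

6

Computing terms: b_1 = 2,  b_2 = 4,  b_3 = 8,  b_4 = 16,  b_5 = 14,  b_6 = 10,  b_7 = 2.
Since b_7 = b_1 = 2, the sequence is periodic with period 6.
The value 10 first appears (with i ≥ 2) at b_6.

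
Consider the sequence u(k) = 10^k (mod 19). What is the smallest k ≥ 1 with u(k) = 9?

Listing terms: u(0) = 1,  u(1) = 10,  u(2) = 5,  u(3) = 12,  u(4) = 6,  u(5) = 3,  u(6) = 11,  u(7) = 15,  u(8) = 17,  u(9) = 18,  u(10) = 9,  u(11) = 14,  u(12) = 7,  u(13) = 13,  u(14) = 16,  u(15) = 8,  u(16) = 4,  u(17) = 2,  u(18) = 1.
The sequence repeats with period 18.
The value 9 first appears (with k ≥ 1) at u(10).

10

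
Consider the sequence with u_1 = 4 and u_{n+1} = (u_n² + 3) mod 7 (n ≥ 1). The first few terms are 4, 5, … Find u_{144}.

u_1 = 4; u_2 = 5; u_3 = 0; u_4 = 3; u_5 = 5.
Since u_5 = u_2 = 5, the sequence is eventually periodic: after a pre-period of length 1 it cycles with period 3.
For n ≥ 2, u_n depends only on (n - 2) mod 3. (144 - 2) mod 3 = 1, so u_{144} = u_3 = 0.

0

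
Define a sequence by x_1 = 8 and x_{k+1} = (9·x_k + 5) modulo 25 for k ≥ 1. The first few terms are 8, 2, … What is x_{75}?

Listing terms: x_1 = 8, x_2 = 2, x_3 = 23, x_4 = 12, x_5 = 13, x_6 = 22, x_7 = 3, x_8 = 7, x_9 = 18, x_{10} = 17, x_{11} = 8.
The sequence repeats with period 10.
(75 - 1) mod 10 = 4, so x_{75} = x_5 = 13.

13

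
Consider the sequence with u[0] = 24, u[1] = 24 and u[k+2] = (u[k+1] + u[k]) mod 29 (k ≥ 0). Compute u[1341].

Listing terms: u[0] = 24,  u[1] = 24,  u[2] = 19,  u[3] = 14,  u[4] = 4,  u[5] = 18,  u[6] = 22,  u[7] = 11,  u[8] = 4,  u[9] = 15,  u[10] = 19,  u[11] = 5,  u[12] = 24,  u[13] = 0,  u[14] = 24,  u[15] = 24.
Since (u[14], u[15]) = (u[0], u[1]) = (24, 24) (two consecutive terms determine the rest), the sequence is periodic with period 14.
So u[1341] = u[0 + ((1341-0) mod 14)] = u[11] = 5.

5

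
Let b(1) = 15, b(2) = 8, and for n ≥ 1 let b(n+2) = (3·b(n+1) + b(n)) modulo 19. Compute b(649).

We have b(1) = 15; b(2) = 8; b(3) = 1; b(4) = 11; b(5) = 15; b(6) = 18; b(7) = 12; b(8) = 16; b(9) = 3; b(10) = 6; b(11) = 2; b(12) = 12; b(13) = 0; b(14) = 12; b(15) = 17; b(16) = 6; b(17) = 16; b(18) = 16; b(19) = 7; b(20) = 18; b(21) = 4; b(22) = 11; b(23) = 18; b(24) = 8; b(25) = 4; b(26) = 1; b(27) = 7; b(28) = 3; b(29) = 16; b(30) = 13; b(31) = 17; b(32) = 7; b(33) = 0; b(34) = 7; b(35) = 2; b(36) = 13; b(37) = 3; b(38) = 3; b(39) = 12; b(40) = 1; b(41) = 15; b(42) = 8.
The sequence repeats with period 40.
(649 - 1) mod 40 = 8, so b(649) = b(9) = 3.

3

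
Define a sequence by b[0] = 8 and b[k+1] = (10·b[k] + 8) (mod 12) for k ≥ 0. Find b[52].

b[0] = 8, b[1] = 4, b[2] = 0, b[3] = 8.
Since b[3] = b[0] = 8, the sequence is periodic with period 3.
So b[52] = b[0 + ((52-0) mod 3)] = b[1] = 4.

4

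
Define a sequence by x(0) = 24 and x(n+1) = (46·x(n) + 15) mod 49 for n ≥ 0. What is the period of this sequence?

21

x(0) = 24; x(1) = 41; x(2) = 39; x(3) = 45; x(4) = 27; x(5) = 32; x(6) = 17; x(7) = 13; x(8) = 25; x(9) = 38; x(10) = 48; x(11) = 18; x(12) = 10; x(13) = 34; x(14) = 11; x(15) = 31; x(16) = 20; x(17) = 4; x(18) = 3; x(19) = 6; x(20) = 46; x(21) = 24.
The sequence repeats with period 21.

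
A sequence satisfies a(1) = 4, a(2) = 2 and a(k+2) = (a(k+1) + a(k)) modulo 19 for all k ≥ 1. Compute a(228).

a(1) = 4; a(2) = 2; a(3) = 6; a(4) = 8; a(5) = 14; a(6) = 3; a(7) = 17; a(8) = 1; a(9) = 18; a(10) = 0; a(11) = 18; a(12) = 18; a(13) = 17; a(14) = 16; a(15) = 14; a(16) = 11; a(17) = 6; a(18) = 17; a(19) = 4; a(20) = 2.
The sequence repeats with period 18.
(228 - 1) mod 18 = 11, so a(228) = a(12) = 18.

18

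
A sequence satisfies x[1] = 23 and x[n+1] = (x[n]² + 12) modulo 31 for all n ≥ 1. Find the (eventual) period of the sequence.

8

We have x[1] = 23; x[2] = 14; x[3] = 22; x[4] = 0; x[5] = 12; x[6] = 1; x[7] = 13; x[8] = 26; x[9] = 6; x[10] = 17; x[11] = 22.
Since x[11] = x[3] = 22, the sequence is eventually periodic: after a pre-period of length 2 it cycles with period 8.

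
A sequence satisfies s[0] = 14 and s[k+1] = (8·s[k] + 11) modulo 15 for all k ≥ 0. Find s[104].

s[0] = 14,  s[1] = 3,  s[2] = 5,  s[3] = 6,  s[4] = 14.
Since s[4] = s[0] = 14, the sequence is periodic with period 4.
(104 - 0) mod 4 = 0, so s[104] = s[0] = 14.

14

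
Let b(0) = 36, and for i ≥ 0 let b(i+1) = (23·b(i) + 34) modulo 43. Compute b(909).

We have b(0) = 36,  b(1) = 2,  b(2) = 37,  b(3) = 25,  b(4) = 7,  b(5) = 23,  b(6) = 4,  b(7) = 40,  b(8) = 8,  b(9) = 3,  b(10) = 17,  b(11) = 38,  b(12) = 5,  b(13) = 20,  b(14) = 21,  b(15) = 1,  b(16) = 14,  b(17) = 12,  b(18) = 9,  b(19) = 26,  b(20) = 30,  b(21) = 36.
The sequence repeats with period 21.
So b(909) = b(0 + ((909-0) mod 21)) = b(6) = 4.

4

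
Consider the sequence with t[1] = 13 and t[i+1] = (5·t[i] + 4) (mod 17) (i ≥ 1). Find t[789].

Computing terms: t[1] = 13; t[2] = 1; t[3] = 9; t[4] = 15; t[5] = 11; t[6] = 8; t[7] = 10; t[8] = 3; t[9] = 2; t[10] = 14; t[11] = 6; t[12] = 0; t[13] = 4; t[14] = 7; t[15] = 5; t[16] = 12; t[17] = 13.
Since t[17] = t[1] = 13, the sequence is periodic with period 16.
(789 - 1) mod 16 = 4, so t[789] = t[5] = 11.

11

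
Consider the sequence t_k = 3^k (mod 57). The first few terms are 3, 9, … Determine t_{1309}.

Listing terms: t_1 = 3, t_2 = 9, t_3 = 27, t_4 = 24, t_5 = 15, t_6 = 45, t_7 = 21, t_8 = 6, t_9 = 18, t_{10} = 54, t_{11} = 48, t_{12} = 30, t_{13} = 33, t_{14} = 42, t_{15} = 12, t_{16} = 36, t_{17} = 51, t_{18} = 39, t_{19} = 3.
The sequence repeats with period 18.
So t_{1309} = t_{1 + ((1309-1) mod 18)} = t_{13} = 33.

33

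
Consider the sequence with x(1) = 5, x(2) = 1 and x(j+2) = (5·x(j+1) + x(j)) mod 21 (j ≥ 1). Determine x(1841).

Listing terms: x(1) = 5, x(2) = 1, x(3) = 10, x(4) = 9, x(5) = 13, x(6) = 11, x(7) = 5, x(8) = 15, x(9) = 17, x(10) = 16, x(11) = 13, x(12) = 18, x(13) = 19, x(14) = 8, x(15) = 17, x(16) = 9, x(17) = 20, x(18) = 4, x(19) = 19, x(20) = 15, x(21) = 10, x(22) = 2, x(23) = 20, x(24) = 18, x(25) = 5, x(26) = 1.
Since (x(25), x(26)) = (x(1), x(2)) = (5, 1) (two consecutive terms determine the rest), the sequence is periodic with period 24.
(1841 - 1) mod 24 = 16, so x(1841) = x(17) = 20.

20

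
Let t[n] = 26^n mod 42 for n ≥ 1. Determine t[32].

4

t[1] = 26,  t[2] = 4,  t[3] = 20,  t[4] = 16,  t[5] = 38,  t[6] = 22,  t[7] = 26.
Since t[7] = t[1] = 26, the sequence is periodic with period 6.
So t[32] = t[1 + ((32-1) mod 6)] = t[2] = 4.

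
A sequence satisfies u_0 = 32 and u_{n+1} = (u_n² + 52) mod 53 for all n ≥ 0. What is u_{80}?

24

We have u_0 = 32,  u_1 = 16,  u_2 = 43,  u_3 = 46,  u_4 = 48,  u_5 = 24,  u_6 = 45,  u_7 = 10,  u_8 = 46.
Since u_8 = u_3 = 46, the sequence is eventually periodic: after a pre-period of length 3 it cycles with period 5.
For n ≥ 3, u_n depends only on (n - 3) mod 5. (80 - 3) mod 5 = 2, so u_{80} = u_5 = 24.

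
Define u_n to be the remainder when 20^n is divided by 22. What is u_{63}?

14

Computing terms: u_1 = 20, u_2 = 4, u_3 = 14, u_4 = 16, u_5 = 12, u_6 = 20.
The sequence repeats with period 5.
(63 - 1) mod 5 = 2, so u_{63} = u_3 = 14.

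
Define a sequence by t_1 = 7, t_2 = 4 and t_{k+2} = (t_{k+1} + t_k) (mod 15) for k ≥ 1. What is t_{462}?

t_1 = 7,  t_2 = 4,  t_3 = 11,  t_4 = 0,  t_5 = 11,  t_6 = 11,  t_7 = 7,  t_8 = 3,  t_9 = 10,  t_{10} = 13,  t_{11} = 8,  t_{12} = 6,  t_{13} = 14,  t_{14} = 5,  t_{15} = 4,  t_{16} = 9,  t_{17} = 13,  t_{18} = 7,  t_{19} = 5,  t_{20} = 12,  t_{21} = 2,  t_{22} = 14,  t_{23} = 1,  t_{24} = 0,  t_{25} = 1,  t_{26} = 1,  t_{27} = 2,  t_{28} = 3,  t_{29} = 5,  t_{30} = 8,  t_{31} = 13,  t_{32} = 6,  t_{33} = 4,  t_{34} = 10,  t_{35} = 14,  t_{36} = 9,  t_{37} = 8,  t_{38} = 2,  t_{39} = 10,  t_{40} = 12,  t_{41} = 7,  t_{42} = 4.
The sequence repeats with period 40.
(462 - 1) mod 40 = 21, so t_{462} = t_{22} = 14.

14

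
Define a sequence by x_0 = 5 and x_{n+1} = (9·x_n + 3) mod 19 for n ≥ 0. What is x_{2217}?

x_0 = 5, x_1 = 10, x_2 = 17, x_3 = 4, x_4 = 1, x_5 = 12, x_6 = 16, x_7 = 14, x_8 = 15, x_9 = 5.
The sequence repeats with period 9.
So x_{2217} = x_{0 + ((2217-0) mod 9)} = x_3 = 4.

4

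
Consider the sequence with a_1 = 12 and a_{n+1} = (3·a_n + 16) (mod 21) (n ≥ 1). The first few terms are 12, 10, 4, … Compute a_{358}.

Computing terms: a_1 = 12, a_2 = 10, a_3 = 4, a_4 = 7, a_5 = 16, a_6 = 1, a_7 = 19, a_8 = 10.
Since a_8 = a_2 = 10, the sequence is eventually periodic: after a pre-period of length 1 it cycles with period 6.
For n ≥ 2, a_n depends only on (n - 2) mod 6. (358 - 2) mod 6 = 2, so a_{358} = a_4 = 7.

7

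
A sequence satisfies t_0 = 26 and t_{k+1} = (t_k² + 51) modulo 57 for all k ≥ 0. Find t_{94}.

Listing terms: t_0 = 26,  t_1 = 43,  t_2 = 19,  t_3 = 13,  t_4 = 49,  t_5 = 1,  t_6 = 52,  t_7 = 19.
Since t_7 = t_2 = 19, the sequence is eventually periodic: after a pre-period of length 2 it cycles with period 5.
For k ≥ 2, t_k depends only on (k - 2) mod 5. (94 - 2) mod 5 = 2, so t_{94} = t_4 = 49.

49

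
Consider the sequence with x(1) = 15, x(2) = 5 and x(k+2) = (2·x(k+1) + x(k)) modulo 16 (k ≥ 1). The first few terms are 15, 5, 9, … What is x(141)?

7

Listing terms: x(1) = 15; x(2) = 5; x(3) = 9; x(4) = 7; x(5) = 7; x(6) = 5; x(7) = 1; x(8) = 7; x(9) = 15; x(10) = 5.
Since (x(9), x(10)) = (x(1), x(2)) = (15, 5) (two consecutive terms determine the rest), the sequence is periodic with period 8.
(141 - 1) mod 8 = 4, so x(141) = x(5) = 7.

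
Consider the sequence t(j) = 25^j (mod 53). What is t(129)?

17

Computing terms: t(0) = 1; t(1) = 25; t(2) = 42; t(3) = 43; t(4) = 15; t(5) = 4; t(6) = 47; t(7) = 9; t(8) = 13; t(9) = 7; t(10) = 16; t(11) = 29; t(12) = 36; t(13) = 52; t(14) = 28; t(15) = 11; t(16) = 10; t(17) = 38; t(18) = 49; t(19) = 6; t(20) = 44; t(21) = 40; t(22) = 46; t(23) = 37; t(24) = 24; t(25) = 17; t(26) = 1.
The sequence repeats with period 26.
So t(129) = t(0 + ((129-0) mod 26)) = t(25) = 17.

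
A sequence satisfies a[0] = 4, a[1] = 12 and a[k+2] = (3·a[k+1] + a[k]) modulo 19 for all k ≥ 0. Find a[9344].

Computing terms: a[0] = 4; a[1] = 12; a[2] = 2; a[3] = 18; a[4] = 18; a[5] = 15; a[6] = 6; a[7] = 14; a[8] = 10; a[9] = 6; a[10] = 9; a[11] = 14; a[12] = 13; a[13] = 15; a[14] = 1; a[15] = 18; a[16] = 17; a[17] = 12; a[18] = 15; a[19] = 0; a[20] = 15; a[21] = 7; a[22] = 17; a[23] = 1; a[24] = 1; a[25] = 4; a[26] = 13; a[27] = 5; a[28] = 9; a[29] = 13; a[30] = 10; a[31] = 5; a[32] = 6; a[33] = 4; a[34] = 18; a[35] = 1; a[36] = 2; a[37] = 7; a[38] = 4; a[39] = 0; a[40] = 4; a[41] = 12.
Since (a[40], a[41]) = (a[0], a[1]) = (4, 12) (two consecutive terms determine the rest), the sequence is periodic with period 40.
(9344 - 0) mod 40 = 24, so a[9344] = a[24] = 1.

1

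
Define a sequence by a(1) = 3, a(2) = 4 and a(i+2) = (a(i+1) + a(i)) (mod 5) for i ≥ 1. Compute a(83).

2

Computing terms: a(1) = 3, a(2) = 4, a(3) = 2, a(4) = 1, a(5) = 3, a(6) = 4.
Since (a(5), a(6)) = (a(1), a(2)) = (3, 4) (two consecutive terms determine the rest), the sequence is periodic with period 4.
(83 - 1) mod 4 = 2, so a(83) = a(3) = 2.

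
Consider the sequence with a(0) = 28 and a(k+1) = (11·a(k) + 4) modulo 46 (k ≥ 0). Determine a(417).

Listing terms: a(0) = 28; a(1) = 36; a(2) = 32; a(3) = 34; a(4) = 10; a(5) = 22; a(6) = 16; a(7) = 42; a(8) = 6; a(9) = 24; a(10) = 38; a(11) = 8; a(12) = 0; a(13) = 4; a(14) = 2; a(15) = 26; a(16) = 14; a(17) = 20; a(18) = 40; a(19) = 30; a(20) = 12; a(21) = 44; a(22) = 28.
Since a(22) = a(0) = 28, the sequence is periodic with period 22.
So a(417) = a(0 + ((417-0) mod 22)) = a(21) = 44.

44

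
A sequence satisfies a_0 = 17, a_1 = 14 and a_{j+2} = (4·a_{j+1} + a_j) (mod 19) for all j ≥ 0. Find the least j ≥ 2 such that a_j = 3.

Computing terms: a_0 = 17, a_1 = 14, a_2 = 16, a_3 = 2, a_4 = 5, a_5 = 3, a_6 = 17, a_7 = 14.
The sequence repeats with period 6.
The value 3 first appears (with j ≥ 2) at a_5.

5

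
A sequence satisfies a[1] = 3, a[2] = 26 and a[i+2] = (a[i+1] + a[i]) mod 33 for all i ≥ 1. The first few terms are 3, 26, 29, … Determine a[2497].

3

a[1] = 3; a[2] = 26; a[3] = 29; a[4] = 22; a[5] = 18; a[6] = 7; a[7] = 25; a[8] = 32; a[9] = 24; a[10] = 23; a[11] = 14; a[12] = 4; a[13] = 18; a[14] = 22; a[15] = 7; a[16] = 29; a[17] = 3; a[18] = 32; a[19] = 2; a[20] = 1; a[21] = 3; a[22] = 4; a[23] = 7; a[24] = 11; a[25] = 18; a[26] = 29; a[27] = 14; a[28] = 10; a[29] = 24; a[30] = 1; a[31] = 25; a[32] = 26; a[33] = 18; a[34] = 11; a[35] = 29; a[36] = 7; a[37] = 3; a[38] = 10; a[39] = 13; a[40] = 23; a[41] = 3; a[42] = 26.
The sequence repeats with period 40.
So a[2497] = a[1 + ((2497-1) mod 40)] = a[17] = 3.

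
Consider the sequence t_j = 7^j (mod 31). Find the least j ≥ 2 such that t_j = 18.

2

We have t_1 = 7,  t_2 = 18,  t_3 = 2,  t_4 = 14,  t_5 = 5,  t_6 = 4,  t_7 = 28,  t_8 = 10,  t_9 = 8,  t_{10} = 25,  t_{11} = 20,  t_{12} = 16,  t_{13} = 19,  t_{14} = 9,  t_{15} = 1,  t_{16} = 7.
The sequence repeats with period 15.
The value 18 first appears (with j ≥ 2) at t_2.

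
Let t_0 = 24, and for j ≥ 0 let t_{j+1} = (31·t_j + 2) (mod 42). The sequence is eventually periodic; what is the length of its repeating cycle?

Listing terms: t_0 = 24,  t_1 = 32,  t_2 = 28,  t_3 = 30,  t_4 = 8,  t_5 = 40,  t_6 = 24.
The sequence repeats with period 6.

6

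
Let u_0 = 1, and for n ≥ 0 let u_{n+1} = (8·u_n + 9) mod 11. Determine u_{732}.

Computing terms: u_0 = 1, u_1 = 6, u_2 = 2, u_3 = 3, u_4 = 0, u_5 = 9, u_6 = 4, u_7 = 8, u_8 = 7, u_9 = 10, u_{10} = 1.
Since u_{10} = u_0 = 1, the sequence is periodic with period 10.
(732 - 0) mod 10 = 2, so u_{732} = u_2 = 2.

2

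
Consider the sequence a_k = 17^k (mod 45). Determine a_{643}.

8

Computing terms: a_0 = 1; a_1 = 17; a_2 = 19; a_3 = 8; a_4 = 1.
Since a_4 = a_0 = 1, the sequence is periodic with period 4.
(643 - 0) mod 4 = 3, so a_{643} = a_3 = 8.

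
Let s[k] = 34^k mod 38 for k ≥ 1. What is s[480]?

26

s[1] = 34, s[2] = 16, s[3] = 12, s[4] = 28, s[5] = 2, s[6] = 30, s[7] = 32, s[8] = 24, s[9] = 18, s[10] = 4, s[11] = 22, s[12] = 26, s[13] = 10, s[14] = 36, s[15] = 8, s[16] = 6, s[17] = 14, s[18] = 20, s[19] = 34.
The sequence repeats with period 18.
So s[480] = s[1 + ((480-1) mod 18)] = s[12] = 26.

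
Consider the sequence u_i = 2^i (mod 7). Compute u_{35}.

4

Computing terms: u_0 = 1,  u_1 = 2,  u_2 = 4,  u_3 = 1.
The sequence repeats with period 3.
So u_{35} = u_{0 + ((35-0) mod 3)} = u_2 = 4.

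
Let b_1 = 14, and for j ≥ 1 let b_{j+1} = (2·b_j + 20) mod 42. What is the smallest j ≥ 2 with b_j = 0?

4

Listing terms: b_1 = 14,  b_2 = 6,  b_3 = 32,  b_4 = 0,  b_5 = 20,  b_6 = 18,  b_7 = 14.
The sequence repeats with period 6.
The value 0 first appears (with j ≥ 2) at b_4.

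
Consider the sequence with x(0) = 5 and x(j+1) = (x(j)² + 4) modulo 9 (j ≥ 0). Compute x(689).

We have x(0) = 5; x(1) = 2; x(2) = 8; x(3) = 5.
Since x(3) = x(0) = 5, the sequence is periodic with period 3.
So x(689) = x(0 + ((689-0) mod 3)) = x(2) = 8.

8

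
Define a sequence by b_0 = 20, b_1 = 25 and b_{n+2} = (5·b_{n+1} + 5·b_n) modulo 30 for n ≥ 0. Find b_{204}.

Computing terms: b_0 = 20,  b_1 = 25,  b_2 = 15,  b_3 = 20,  b_4 = 25.
The sequence repeats with period 3.
So b_{204} = b_{0 + ((204-0) mod 3)} = b_0 = 20.

20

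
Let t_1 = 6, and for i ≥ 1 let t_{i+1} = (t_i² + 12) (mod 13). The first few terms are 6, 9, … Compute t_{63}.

11

Listing terms: t_1 = 6, t_2 = 9, t_3 = 2, t_4 = 3, t_5 = 8, t_6 = 11, t_7 = 3.
Since t_7 = t_4 = 3, the sequence is eventually periodic: after a pre-period of length 3 it cycles with period 3.
For i ≥ 4, t_i depends only on (i - 4) mod 3. (63 - 4) mod 3 = 2, so t_{63} = t_6 = 11.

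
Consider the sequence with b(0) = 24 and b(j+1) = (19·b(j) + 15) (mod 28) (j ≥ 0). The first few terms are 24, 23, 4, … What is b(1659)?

Computing terms: b(0) = 24, b(1) = 23, b(2) = 4, b(3) = 7, b(4) = 8, b(5) = 27, b(6) = 24.
The sequence repeats with period 6.
(1659 - 0) mod 6 = 3, so b(1659) = b(3) = 7.

7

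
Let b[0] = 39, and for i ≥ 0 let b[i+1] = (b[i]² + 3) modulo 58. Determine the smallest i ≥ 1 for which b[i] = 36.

3

b[0] = 39; b[1] = 16; b[2] = 27; b[3] = 36; b[4] = 23; b[5] = 10; b[6] = 45; b[7] = 56; b[8] = 7; b[9] = 52; b[10] = 39.
Since b[10] = b[0] = 39, the sequence is periodic with period 10.
The value 36 first appears (with i ≥ 1) at b[3].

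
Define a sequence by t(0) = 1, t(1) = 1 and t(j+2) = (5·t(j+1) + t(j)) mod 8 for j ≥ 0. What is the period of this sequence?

12

t(0) = 1, t(1) = 1, t(2) = 6, t(3) = 7, t(4) = 1, t(5) = 4, t(6) = 5, t(7) = 5, t(8) = 6, t(9) = 3, t(10) = 5, t(11) = 4, t(12) = 1, t(13) = 1.
Since (t(12), t(13)) = (t(0), t(1)) = (1, 1) (two consecutive terms determine the rest), the sequence is periodic with period 12.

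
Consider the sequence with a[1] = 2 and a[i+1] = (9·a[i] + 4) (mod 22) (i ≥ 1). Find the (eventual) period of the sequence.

Listing terms: a[1] = 2, a[2] = 0, a[3] = 4, a[4] = 18, a[5] = 12, a[6] = 2.
The sequence repeats with period 5.

5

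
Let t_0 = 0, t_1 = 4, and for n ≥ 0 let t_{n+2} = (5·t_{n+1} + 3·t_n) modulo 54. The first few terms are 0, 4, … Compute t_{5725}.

We have t_0 = 0, t_1 = 4, t_2 = 20, t_3 = 4, t_4 = 26, t_5 = 34, t_6 = 32, t_7 = 46, t_8 = 2, t_9 = 40, t_{10} = 44, t_{11} = 16, t_{12} = 50, t_{13} = 28, t_{14} = 20, t_{15} = 22, t_{16} = 8, t_{17} = 52, t_{18} = 14, t_{19} = 10, t_{20} = 38, t_{21} = 4, t_{22} = 26.
Since (t_{21}, t_{22}) = (t_3, t_4) = (4, 26) (two consecutive terms determine the rest), the sequence is eventually periodic: after a pre-period of length 3 it cycles with period 18.
For n ≥ 3, t_n depends only on (n - 3) mod 18. (5725 - 3) mod 18 = 16, so t_{5725} = t_{19} = 10.

10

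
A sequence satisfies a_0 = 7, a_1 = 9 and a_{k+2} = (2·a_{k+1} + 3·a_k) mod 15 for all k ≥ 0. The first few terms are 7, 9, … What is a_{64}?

12

a_0 = 7, a_1 = 9, a_2 = 9, a_3 = 0, a_4 = 12, a_5 = 9, a_6 = 9.
Since (a_5, a_6) = (a_1, a_2) = (9, 9) (two consecutive terms determine the rest), the sequence is eventually periodic: after a pre-period of length 1 it cycles with period 4.
For k ≥ 1, a_k depends only on (k - 1) mod 4. (64 - 1) mod 4 = 3, so a_{64} = a_4 = 12.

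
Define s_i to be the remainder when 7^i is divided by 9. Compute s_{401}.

4

Listing terms: s_0 = 1, s_1 = 7, s_2 = 4, s_3 = 1.
Since s_3 = s_0 = 1, the sequence is periodic with period 3.
So s_{401} = s_{0 + ((401-0) mod 3)} = s_2 = 4.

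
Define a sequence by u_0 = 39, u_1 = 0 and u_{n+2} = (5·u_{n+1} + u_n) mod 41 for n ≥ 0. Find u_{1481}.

24

We have u_0 = 39; u_1 = 0; u_2 = 39; u_3 = 31; u_4 = 30; u_5 = 17; u_6 = 33; u_7 = 18; u_8 = 0; u_9 = 18; u_{10} = 8; u_{11} = 17; u_{12} = 11; u_{13} = 31; u_{14} = 2; u_{15} = 0; u_{16} = 2; u_{17} = 10; u_{18} = 11; u_{19} = 24; u_{20} = 8; u_{21} = 23; u_{22} = 0; u_{23} = 23; u_{24} = 33; u_{25} = 24; u_{26} = 30; u_{27} = 10; u_{28} = 39; u_{29} = 0.
The sequence repeats with period 28.
So u_{1481} = u_{0 + ((1481-0) mod 28)} = u_{25} = 24.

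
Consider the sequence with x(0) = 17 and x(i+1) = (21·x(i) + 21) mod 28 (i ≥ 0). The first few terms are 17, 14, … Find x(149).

Computing terms: x(0) = 17; x(1) = 14; x(2) = 7; x(3) = 0; x(4) = 21; x(5) = 14.
Since x(5) = x(1) = 14, the sequence is eventually periodic: after a pre-period of length 1 it cycles with period 4.
For i ≥ 1, x(i) depends only on (i - 1) mod 4. (149 - 1) mod 4 = 0, so x(149) = x(1) = 14.

14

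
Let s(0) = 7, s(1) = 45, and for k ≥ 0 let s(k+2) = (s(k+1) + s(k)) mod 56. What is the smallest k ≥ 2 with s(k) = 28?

We have s(0) = 7; s(1) = 45; s(2) = 52; s(3) = 41; s(4) = 37; s(5) = 22; s(6) = 3; s(7) = 25; s(8) = 28; s(9) = 53; s(10) = 25; s(11) = 22; s(12) = 47; s(13) = 13; s(14) = 4; s(15) = 17; s(16) = 21; s(17) = 38; s(18) = 3; s(19) = 41; s(20) = 44; s(21) = 29; s(22) = 17; s(23) = 46; s(24) = 7; s(25) = 53; s(26) = 4; s(27) = 1; s(28) = 5; s(29) = 6; s(30) = 11; s(31) = 17; s(32) = 28; s(33) = 45; s(34) = 17; s(35) = 6; s(36) = 23; s(37) = 29; s(38) = 52; s(39) = 25; s(40) = 21; s(41) = 46; s(42) = 11; s(43) = 1; s(44) = 12; s(45) = 13; s(46) = 25; s(47) = 38; s(48) = 7; s(49) = 45.
Since (s(48), s(49)) = (s(0), s(1)) = (7, 45) (two consecutive terms determine the rest), the sequence is periodic with period 48.
The value 28 first appears (with k ≥ 2) at s(8).

8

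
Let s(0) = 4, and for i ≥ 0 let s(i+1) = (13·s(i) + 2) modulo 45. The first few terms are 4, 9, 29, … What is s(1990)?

s(0) = 4, s(1) = 9, s(2) = 29, s(3) = 19, s(4) = 24, s(5) = 44, s(6) = 34, s(7) = 39, s(8) = 14, s(9) = 4.
Since s(9) = s(0) = 4, the sequence is periodic with period 9.
(1990 - 0) mod 9 = 1, so s(1990) = s(1) = 9.

9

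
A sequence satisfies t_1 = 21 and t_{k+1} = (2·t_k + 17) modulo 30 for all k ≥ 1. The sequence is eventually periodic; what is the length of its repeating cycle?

4

Listing terms: t_1 = 21; t_2 = 29; t_3 = 15; t_4 = 17; t_5 = 21.
The sequence repeats with period 4.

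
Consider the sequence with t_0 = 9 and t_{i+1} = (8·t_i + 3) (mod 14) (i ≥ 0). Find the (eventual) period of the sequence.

t_0 = 9,  t_1 = 5,  t_2 = 1,  t_3 = 11,  t_4 = 7,  t_5 = 3,  t_6 = 13,  t_7 = 9.
Since t_7 = t_0 = 9, the sequence is periodic with period 7.

7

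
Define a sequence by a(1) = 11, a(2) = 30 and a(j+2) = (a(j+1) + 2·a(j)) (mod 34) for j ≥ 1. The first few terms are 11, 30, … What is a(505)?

Computing terms: a(1) = 11; a(2) = 30; a(3) = 18; a(4) = 10; a(5) = 12; a(6) = 32; a(7) = 22; a(8) = 18; a(9) = 28; a(10) = 30; a(11) = 18.
Since (a(10), a(11)) = (a(2), a(3)) = (30, 18) (two consecutive terms determine the rest), the sequence is eventually periodic: after a pre-period of length 1 it cycles with period 8.
For j ≥ 2, a(j) depends only on (j - 2) mod 8. (505 - 2) mod 8 = 7, so a(505) = a(9) = 28.

28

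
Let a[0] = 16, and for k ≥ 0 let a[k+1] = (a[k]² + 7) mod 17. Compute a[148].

8

Listing terms: a[0] = 16, a[1] = 8, a[2] = 3, a[3] = 16.
The sequence repeats with period 3.
So a[148] = a[0 + ((148-0) mod 3)] = a[1] = 8.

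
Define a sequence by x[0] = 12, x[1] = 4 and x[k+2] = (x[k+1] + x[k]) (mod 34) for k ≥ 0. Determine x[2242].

Listing terms: x[0] = 12,  x[1] = 4,  x[2] = 16,  x[3] = 20,  x[4] = 2,  x[5] = 22,  x[6] = 24,  x[7] = 12,  x[8] = 2,  x[9] = 14,  x[10] = 16,  x[11] = 30,  x[12] = 12,  x[13] = 8,  x[14] = 20,  x[15] = 28,  x[16] = 14,  x[17] = 8,  x[18] = 22,  x[19] = 30,  x[20] = 18,  x[21] = 14,  x[22] = 32,  x[23] = 12,  x[24] = 10,  x[25] = 22,  x[26] = 32,  x[27] = 20,  x[28] = 18,  x[29] = 4,  x[30] = 22,  x[31] = 26,  x[32] = 14,  x[33] = 6,  x[34] = 20,  x[35] = 26,  x[36] = 12,  x[37] = 4.
The sequence repeats with period 36.
So x[2242] = x[0 + ((2242-0) mod 36)] = x[10] = 16.

16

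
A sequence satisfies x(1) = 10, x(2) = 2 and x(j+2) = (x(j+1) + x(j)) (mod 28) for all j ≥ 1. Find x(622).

x(1) = 10; x(2) = 2; x(3) = 12; x(4) = 14; x(5) = 26; x(6) = 12; x(7) = 10; x(8) = 22; x(9) = 4; x(10) = 26; x(11) = 2; x(12) = 0; x(13) = 2; x(14) = 2; x(15) = 4; x(16) = 6; x(17) = 10; x(18) = 16; x(19) = 26; x(20) = 14; x(21) = 12; x(22) = 26; x(23) = 10; x(24) = 8; x(25) = 18; x(26) = 26; x(27) = 16; x(28) = 14; x(29) = 2; x(30) = 16; x(31) = 18; x(32) = 6; x(33) = 24; x(34) = 2; x(35) = 26; x(36) = 0; x(37) = 26; x(38) = 26; x(39) = 24; x(40) = 22; x(41) = 18; x(42) = 12; x(43) = 2; x(44) = 14; x(45) = 16; x(46) = 2; x(47) = 18; x(48) = 20; x(49) = 10; x(50) = 2.
Since (x(49), x(50)) = (x(1), x(2)) = (10, 2) (two consecutive terms determine the rest), the sequence is periodic with period 48.
(622 - 1) mod 48 = 45, so x(622) = x(46) = 2.

2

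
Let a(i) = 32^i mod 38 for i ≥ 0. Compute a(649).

32

Computing terms: a(0) = 1, a(1) = 32, a(2) = 36, a(3) = 12, a(4) = 4, a(5) = 14, a(6) = 30, a(7) = 10, a(8) = 16, a(9) = 18, a(10) = 6, a(11) = 2, a(12) = 26, a(13) = 34, a(14) = 24, a(15) = 8, a(16) = 28, a(17) = 22, a(18) = 20, a(19) = 32.
Since a(19) = a(1) = 32, the sequence is eventually periodic: after a pre-period of length 1 it cycles with period 18.
For i ≥ 1, a(i) depends only on (i - 1) mod 18. (649 - 1) mod 18 = 0, so a(649) = a(1) = 32.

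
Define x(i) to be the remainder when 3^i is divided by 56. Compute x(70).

x(1) = 3; x(2) = 9; x(3) = 27; x(4) = 25; x(5) = 19; x(6) = 1; x(7) = 3.
The sequence repeats with period 6.
(70 - 1) mod 6 = 3, so x(70) = x(4) = 25.

25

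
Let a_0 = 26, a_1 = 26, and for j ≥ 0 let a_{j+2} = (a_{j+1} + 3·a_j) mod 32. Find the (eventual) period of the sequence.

Computing terms: a_0 = 26,  a_1 = 26,  a_2 = 8,  a_3 = 22,  a_4 = 14,  a_5 = 16,  a_6 = 26,  a_7 = 10,  a_8 = 24,  a_9 = 22,  a_{10} = 30,  a_{11} = 0,  a_{12} = 26,  a_{13} = 26.
The sequence repeats with period 12.

12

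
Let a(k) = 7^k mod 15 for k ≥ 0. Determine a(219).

13

We have a(0) = 1; a(1) = 7; a(2) = 4; a(3) = 13; a(4) = 1.
Since a(4) = a(0) = 1, the sequence is periodic with period 4.
(219 - 0) mod 4 = 3, so a(219) = a(3) = 13.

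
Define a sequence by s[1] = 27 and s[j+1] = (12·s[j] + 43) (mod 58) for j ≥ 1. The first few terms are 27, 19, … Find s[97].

Computing terms: s[1] = 27; s[2] = 19; s[3] = 39; s[4] = 47; s[5] = 27.
Since s[5] = s[1] = 27, the sequence is periodic with period 4.
So s[97] = s[1 + ((97-1) mod 4)] = s[1] = 27.

27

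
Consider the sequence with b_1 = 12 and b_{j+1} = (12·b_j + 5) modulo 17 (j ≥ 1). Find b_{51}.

8

We have b_1 = 12,  b_2 = 13,  b_3 = 8,  b_4 = 16,  b_5 = 10,  b_6 = 6,  b_7 = 9,  b_8 = 11,  b_9 = 1,  b_{10} = 0,  b_{11} = 5,  b_{12} = 14,  b_{13} = 3,  b_{14} = 7,  b_{15} = 4,  b_{16} = 2,  b_{17} = 12.
Since b_{17} = b_1 = 12, the sequence is periodic with period 16.
(51 - 1) mod 16 = 2, so b_{51} = b_3 = 8.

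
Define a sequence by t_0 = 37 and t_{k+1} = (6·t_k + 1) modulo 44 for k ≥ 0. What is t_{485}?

11

Listing terms: t_0 = 37; t_1 = 3; t_2 = 19; t_3 = 27; t_4 = 31; t_5 = 11; t_6 = 23; t_7 = 7; t_8 = 43; t_9 = 39; t_{10} = 15; t_{11} = 3.
Since t_{11} = t_1 = 3, the sequence is eventually periodic: after a pre-period of length 1 it cycles with period 10.
For k ≥ 1, t_k depends only on (k - 1) mod 10. (485 - 1) mod 10 = 4, so t_{485} = t_5 = 11.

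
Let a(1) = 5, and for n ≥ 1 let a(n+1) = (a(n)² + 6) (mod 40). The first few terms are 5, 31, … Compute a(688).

15

a(1) = 5, a(2) = 31, a(3) = 7, a(4) = 15, a(5) = 31.
Since a(5) = a(2) = 31, the sequence is eventually periodic: after a pre-period of length 1 it cycles with period 3.
For n ≥ 2, a(n) depends only on (n - 2) mod 3. (688 - 2) mod 3 = 2, so a(688) = a(4) = 15.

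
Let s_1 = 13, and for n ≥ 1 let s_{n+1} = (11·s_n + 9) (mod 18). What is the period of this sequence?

6

Computing terms: s_1 = 13, s_2 = 8, s_3 = 7, s_4 = 14, s_5 = 1, s_6 = 2, s_7 = 13.
The sequence repeats with period 6.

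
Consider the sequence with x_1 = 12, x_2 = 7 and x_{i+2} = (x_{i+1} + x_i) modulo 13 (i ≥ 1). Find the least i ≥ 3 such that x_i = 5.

Listing terms: x_1 = 12,  x_2 = 7,  x_3 = 6,  x_4 = 0,  x_5 = 6,  x_6 = 6,  x_7 = 12,  x_8 = 5,  x_9 = 4,  x_{10} = 9,  x_{11} = 0,  x_{12} = 9,  x_{13} = 9,  x_{14} = 5,  x_{15} = 1,  x_{16} = 6,  x_{17} = 7,  x_{18} = 0,  x_{19} = 7,  x_{20} = 7,  x_{21} = 1,  x_{22} = 8,  x_{23} = 9,  x_{24} = 4,  x_{25} = 0,  x_{26} = 4,  x_{27} = 4,  x_{28} = 8,  x_{29} = 12,  x_{30} = 7.
Since (x_{29}, x_{30}) = (x_1, x_2) = (12, 7) (two consecutive terms determine the rest), the sequence is periodic with period 28.
The value 5 first appears (with i ≥ 3) at x_8.

8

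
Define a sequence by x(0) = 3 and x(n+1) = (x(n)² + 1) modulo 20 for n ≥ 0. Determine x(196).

x(0) = 3; x(1) = 10; x(2) = 1; x(3) = 2; x(4) = 5; x(5) = 6; x(6) = 17; x(7) = 10.
Since x(7) = x(1) = 10, the sequence is eventually periodic: after a pre-period of length 1 it cycles with period 6.
For n ≥ 1, x(n) depends only on (n - 1) mod 6. (196 - 1) mod 6 = 3, so x(196) = x(4) = 5.

5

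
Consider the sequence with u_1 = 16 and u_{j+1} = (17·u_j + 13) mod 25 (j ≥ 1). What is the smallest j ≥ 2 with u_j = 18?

15

We have u_1 = 16; u_2 = 10; u_3 = 8; u_4 = 24; u_5 = 21; u_6 = 20; u_7 = 3; u_8 = 14; u_9 = 1; u_{10} = 5; u_{11} = 23; u_{12} = 4; u_{13} = 6; u_{14} = 15; u_{15} = 18; u_{16} = 19; u_{17} = 11; u_{18} = 0; u_{19} = 13; u_{20} = 9; u_{21} = 16.
The sequence repeats with period 20.
The value 18 first appears (with j ≥ 2) at u_{15}.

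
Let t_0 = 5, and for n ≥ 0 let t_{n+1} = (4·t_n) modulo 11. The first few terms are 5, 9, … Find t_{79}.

4

Listing terms: t_0 = 5; t_1 = 9; t_2 = 3; t_3 = 1; t_4 = 4; t_5 = 5.
Since t_5 = t_0 = 5, the sequence is periodic with period 5.
So t_{79} = t_{0 + ((79-0) mod 5)} = t_4 = 4.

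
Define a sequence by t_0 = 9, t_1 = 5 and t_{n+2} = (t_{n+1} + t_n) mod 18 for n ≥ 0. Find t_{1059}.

1

Listing terms: t_0 = 9; t_1 = 5; t_2 = 14; t_3 = 1; t_4 = 15; t_5 = 16; t_6 = 13; t_7 = 11; t_8 = 6; t_9 = 17; t_{10} = 5; t_{11} = 4; t_{12} = 9; t_{13} = 13; t_{14} = 4; t_{15} = 17; t_{16} = 3; t_{17} = 2; t_{18} = 5; t_{19} = 7; t_{20} = 12; t_{21} = 1; t_{22} = 13; t_{23} = 14; t_{24} = 9; t_{25} = 5.
The sequence repeats with period 24.
So t_{1059} = t_{0 + ((1059-0) mod 24)} = t_3 = 1.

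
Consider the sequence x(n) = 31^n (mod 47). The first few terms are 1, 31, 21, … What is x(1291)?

40

Listing terms: x(0) = 1, x(1) = 31, x(2) = 21, x(3) = 40, x(4) = 18, x(5) = 41, x(6) = 2, x(7) = 15, x(8) = 42, x(9) = 33, x(10) = 36, x(11) = 35, x(12) = 4, x(13) = 30, x(14) = 37, x(15) = 19, x(16) = 25, x(17) = 23, x(18) = 8, x(19) = 13, x(20) = 27, x(21) = 38, x(22) = 3, x(23) = 46, x(24) = 16, x(25) = 26, x(26) = 7, x(27) = 29, x(28) = 6, x(29) = 45, x(30) = 32, x(31) = 5, x(32) = 14, x(33) = 11, x(34) = 12, x(35) = 43, x(36) = 17, x(37) = 10, x(38) = 28, x(39) = 22, x(40) = 24, x(41) = 39, x(42) = 34, x(43) = 20, x(44) = 9, x(45) = 44, x(46) = 1.
Since x(46) = x(0) = 1, the sequence is periodic with period 46.
So x(1291) = x(0 + ((1291-0) mod 46)) = x(3) = 40.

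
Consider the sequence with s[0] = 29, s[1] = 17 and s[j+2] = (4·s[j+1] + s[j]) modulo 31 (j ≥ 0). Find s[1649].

Listing terms: s[0] = 29; s[1] = 17; s[2] = 4; s[3] = 2; s[4] = 12; s[5] = 19; s[6] = 26; s[7] = 30; s[8] = 22; s[9] = 25; s[10] = 29; s[11] = 17.
Since (s[10], s[11]) = (s[0], s[1]) = (29, 17) (two consecutive terms determine the rest), the sequence is periodic with period 10.
So s[1649] = s[0 + ((1649-0) mod 10)] = s[9] = 25.

25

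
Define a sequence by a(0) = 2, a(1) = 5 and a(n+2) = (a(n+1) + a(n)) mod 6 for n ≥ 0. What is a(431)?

3

Computing terms: a(0) = 2, a(1) = 5, a(2) = 1, a(3) = 0, a(4) = 1, a(5) = 1, a(6) = 2, a(7) = 3, a(8) = 5, a(9) = 2, a(10) = 1, a(11) = 3, a(12) = 4, a(13) = 1, a(14) = 5, a(15) = 0, a(16) = 5, a(17) = 5, a(18) = 4, a(19) = 3, a(20) = 1, a(21) = 4, a(22) = 5, a(23) = 3, a(24) = 2, a(25) = 5.
Since (a(24), a(25)) = (a(0), a(1)) = (2, 5) (two consecutive terms determine the rest), the sequence is periodic with period 24.
So a(431) = a(0 + ((431-0) mod 24)) = a(23) = 3.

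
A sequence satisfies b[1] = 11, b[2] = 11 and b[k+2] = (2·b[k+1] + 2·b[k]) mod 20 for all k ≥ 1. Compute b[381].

Listing terms: b[1] = 11; b[2] = 11; b[3] = 4; b[4] = 10; b[5] = 8; b[6] = 16; b[7] = 8; b[8] = 8; b[9] = 12; b[10] = 0; b[11] = 4; b[12] = 8; b[13] = 4; b[14] = 4; b[15] = 16; b[16] = 0; b[17] = 12; b[18] = 4; b[19] = 12; b[20] = 12; b[21] = 8; b[22] = 0; b[23] = 16; b[24] = 12; b[25] = 16; b[26] = 16; b[27] = 4; b[28] = 0; b[29] = 8; b[30] = 16.
Since (b[29], b[30]) = (b[5], b[6]) = (8, 16) (two consecutive terms determine the rest), the sequence is eventually periodic: after a pre-period of length 4 it cycles with period 24.
For k ≥ 5, b[k] depends only on (k - 5) mod 24. (381 - 5) mod 24 = 16, so b[381] = b[21] = 8.

8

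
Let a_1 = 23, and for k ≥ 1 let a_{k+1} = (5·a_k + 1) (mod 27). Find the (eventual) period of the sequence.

We have a_1 = 23, a_2 = 8, a_3 = 14, a_4 = 17, a_5 = 5, a_6 = 26, a_7 = 23.
The sequence repeats with period 6.

6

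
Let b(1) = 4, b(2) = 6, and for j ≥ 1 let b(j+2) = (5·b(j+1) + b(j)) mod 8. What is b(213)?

2

Listing terms: b(1) = 4,  b(2) = 6,  b(3) = 2,  b(4) = 0,  b(5) = 2,  b(6) = 2,  b(7) = 4,  b(8) = 6.
The sequence repeats with period 6.
So b(213) = b(1 + ((213-1) mod 6)) = b(3) = 2.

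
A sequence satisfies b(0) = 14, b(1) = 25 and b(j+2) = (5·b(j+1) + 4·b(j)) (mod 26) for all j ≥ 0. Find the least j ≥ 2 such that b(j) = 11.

Computing terms: b(0) = 14; b(1) = 25; b(2) = 25; b(3) = 17; b(4) = 3; b(5) = 5; b(6) = 11; b(7) = 23; b(8) = 3; b(9) = 3; b(10) = 1; b(11) = 17; b(12) = 11; b(13) = 19; b(14) = 9; b(15) = 17; b(16) = 17; b(17) = 23; b(18) = 1; b(19) = 19; b(20) = 21; b(21) = 25; b(22) = 1; b(23) = 1; b(24) = 9; b(25) = 23; b(26) = 21; b(27) = 15; b(28) = 3; b(29) = 23; b(30) = 23; b(31) = 25; b(32) = 9; b(33) = 15; b(34) = 7; b(35) = 17; b(36) = 9; b(37) = 9; b(38) = 3; b(39) = 25; b(40) = 7; b(41) = 5; b(42) = 1; b(43) = 25; b(44) = 25.
Since (b(43), b(44)) = (b(1), b(2)) = (25, 25) (two consecutive terms determine the rest), the sequence is eventually periodic: after a pre-period of length 1 it cycles with period 42.
The value 11 first appears (with j ≥ 2) at b(6).

6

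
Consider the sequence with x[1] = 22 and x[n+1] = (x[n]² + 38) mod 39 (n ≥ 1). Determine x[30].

3

Listing terms: x[1] = 22; x[2] = 15; x[3] = 29; x[4] = 21; x[5] = 11; x[6] = 3; x[7] = 8; x[8] = 24; x[9] = 29.
Since x[9] = x[3] = 29, the sequence is eventually periodic: after a pre-period of length 2 it cycles with period 6.
For n ≥ 3, x[n] depends only on (n - 3) mod 6. (30 - 3) mod 6 = 3, so x[30] = x[6] = 3.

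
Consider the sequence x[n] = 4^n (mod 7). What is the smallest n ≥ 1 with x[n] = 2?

2

x[0] = 1,  x[1] = 4,  x[2] = 2,  x[3] = 1.
The sequence repeats with period 3.
The value 2 first appears (with n ≥ 1) at x[2].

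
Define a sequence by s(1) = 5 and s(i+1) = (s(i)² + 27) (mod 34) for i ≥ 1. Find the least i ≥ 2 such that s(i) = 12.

4

s(1) = 5; s(2) = 18; s(3) = 11; s(4) = 12; s(5) = 1; s(6) = 28; s(7) = 29; s(8) = 18.
Since s(8) = s(2) = 18, the sequence is eventually periodic: after a pre-period of length 1 it cycles with period 6.
The value 12 first appears (with i ≥ 2) at s(4).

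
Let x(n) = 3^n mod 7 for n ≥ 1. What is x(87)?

6

Computing terms: x(1) = 3, x(2) = 2, x(3) = 6, x(4) = 4, x(5) = 5, x(6) = 1, x(7) = 3.
Since x(7) = x(1) = 3, the sequence is periodic with period 6.
(87 - 1) mod 6 = 2, so x(87) = x(3) = 6.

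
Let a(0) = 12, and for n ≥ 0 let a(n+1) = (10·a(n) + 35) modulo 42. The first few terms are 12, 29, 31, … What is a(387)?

We have a(0) = 12; a(1) = 29; a(2) = 31; a(3) = 9; a(4) = 41; a(5) = 25; a(6) = 33; a(7) = 29.
Since a(7) = a(1) = 29, the sequence is eventually periodic: after a pre-period of length 1 it cycles with period 6.
For n ≥ 1, a(n) depends only on (n - 1) mod 6. (387 - 1) mod 6 = 2, so a(387) = a(3) = 9.

9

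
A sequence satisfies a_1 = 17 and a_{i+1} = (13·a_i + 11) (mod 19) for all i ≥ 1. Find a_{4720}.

13

a_1 = 17,  a_2 = 4,  a_3 = 6,  a_4 = 13,  a_5 = 9,  a_6 = 14,  a_7 = 3,  a_8 = 12,  a_9 = 15,  a_{10} = 16,  a_{11} = 10,  a_{12} = 8,  a_{13} = 1,  a_{14} = 5,  a_{15} = 0,  a_{16} = 11,  a_{17} = 2,  a_{18} = 18,  a_{19} = 17.
Since a_{19} = a_1 = 17, the sequence is periodic with period 18.
So a_{4720} = a_{1 + ((4720-1) mod 18)} = a_4 = 13.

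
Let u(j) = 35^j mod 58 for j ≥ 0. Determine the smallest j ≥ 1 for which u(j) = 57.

Computing terms: u(0) = 1; u(1) = 35; u(2) = 7; u(3) = 13; u(4) = 49; u(5) = 33; u(6) = 53; u(7) = 57; u(8) = 23; u(9) = 51; u(10) = 45; u(11) = 9; u(12) = 25; u(13) = 5; u(14) = 1.
Since u(14) = u(0) = 1, the sequence is periodic with period 14.
The value 57 first appears (with j ≥ 1) at u(7).

7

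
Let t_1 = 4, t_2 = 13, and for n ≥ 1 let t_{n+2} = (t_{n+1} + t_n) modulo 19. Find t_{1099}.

t_1 = 4; t_2 = 13; t_3 = 17; t_4 = 11; t_5 = 9; t_6 = 1; t_7 = 10; t_8 = 11; t_9 = 2; t_{10} = 13; t_{11} = 15; t_{12} = 9; t_{13} = 5; t_{14} = 14; t_{15} = 0; t_{16} = 14; t_{17} = 14; t_{18} = 9; t_{19} = 4; t_{20} = 13.
Since (t_{19}, t_{20}) = (t_1, t_2) = (4, 13) (two consecutive terms determine the rest), the sequence is periodic with period 18.
So t_{1099} = t_{1 + ((1099-1) mod 18)} = t_1 = 4.

4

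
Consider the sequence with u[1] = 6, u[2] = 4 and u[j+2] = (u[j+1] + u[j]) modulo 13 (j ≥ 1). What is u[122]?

2

We have u[1] = 6, u[2] = 4, u[3] = 10, u[4] = 1, u[5] = 11, u[6] = 12, u[7] = 10, u[8] = 9, u[9] = 6, u[10] = 2, u[11] = 8, u[12] = 10, u[13] = 5, u[14] = 2, u[15] = 7, u[16] = 9, u[17] = 3, u[18] = 12, u[19] = 2, u[20] = 1, u[21] = 3, u[22] = 4, u[23] = 7, u[24] = 11, u[25] = 5, u[26] = 3, u[27] = 8, u[28] = 11, u[29] = 6, u[30] = 4.
Since (u[29], u[30]) = (u[1], u[2]) = (6, 4) (two consecutive terms determine the rest), the sequence is periodic with period 28.
(122 - 1) mod 28 = 9, so u[122] = u[10] = 2.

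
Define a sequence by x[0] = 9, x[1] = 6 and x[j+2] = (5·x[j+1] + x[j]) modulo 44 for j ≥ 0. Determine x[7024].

x[0] = 9, x[1] = 6, x[2] = 39, x[3] = 25, x[4] = 32, x[5] = 9, x[6] = 33, x[7] = 42, x[8] = 23, x[9] = 25, x[10] = 16, x[11] = 17, x[12] = 13, x[13] = 38, x[14] = 27, x[15] = 41, x[16] = 12, x[17] = 13, x[18] = 33, x[19] = 2, x[20] = 43, x[21] = 41, x[22] = 28, x[23] = 5, x[24] = 9, x[25] = 6.
Since (x[24], x[25]) = (x[0], x[1]) = (9, 6) (two consecutive terms determine the rest), the sequence is periodic with period 24.
(7024 - 0) mod 24 = 16, so x[7024] = x[16] = 12.

12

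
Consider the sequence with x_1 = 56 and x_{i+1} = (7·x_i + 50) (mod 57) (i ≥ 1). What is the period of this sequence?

Computing terms: x_1 = 56, x_2 = 43, x_3 = 9, x_4 = 56.
Since x_4 = x_1 = 56, the sequence is periodic with period 3.

3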